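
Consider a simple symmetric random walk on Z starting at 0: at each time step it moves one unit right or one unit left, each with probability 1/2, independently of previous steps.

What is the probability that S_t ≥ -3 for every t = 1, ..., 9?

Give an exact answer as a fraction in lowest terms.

Answer: 105/128

Derivation:
Let f(t,s) = #length-t paths at position s with S_1..S_t all ≥ -3.
f(t,s) = f(t-1,s-1) + f(t-1,s+1) for s ≥ -3; f(t,s) = 0 for s < -3.
t=0: f(0,0)=1
t=1: f(1,-1)=1 f(1,1)=1
t=2: f(2,-2)=1 f(2,0)=2 f(2,2)=1
t=3: f(3,-3)=1 f(3,-1)=3 f(3,1)=3 f(3,3)=1
t=4: f(4,-2)=4 f(4,0)=6 f(4,2)=4 f(4,4)=1
t=5: f(5,-3)=4 f(5,-1)=10 f(5,1)=10 f(5,3)=5 f(5,5)=1
t=6: f(6,-2)=14 f(6,0)=20 f(6,2)=15 f(6,4)=6 f(6,6)=1
t=7: f(7,-3)=14 f(7,-1)=34 f(7,1)=35 f(7,3)=21 f(7,5)=7 f(7,7)=1
t=8: f(8,-2)=48 f(8,0)=69 f(8,2)=56 f(8,4)=28 f(8,6)=8 f(8,8)=1
t=9: f(9,-3)=48 f(9,-1)=117 f(9,1)=125 f(9,3)=84 f(9,5)=36 f(9,7)=9 f(9,9)=1
Σ_s f(9,s) = 420
P = 420/512 = 105/128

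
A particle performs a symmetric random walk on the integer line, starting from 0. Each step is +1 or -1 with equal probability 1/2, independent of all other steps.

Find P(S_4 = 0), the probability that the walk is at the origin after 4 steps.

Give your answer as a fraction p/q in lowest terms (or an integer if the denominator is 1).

Answer: 3/8

Derivation:
To return to 0 after 4 steps: need exactly 2 steps of +1 and 2 of -1.
Favorable paths: C(4,2) = 6
Total paths: 2^4 = 16
P = 6/16 = 3/8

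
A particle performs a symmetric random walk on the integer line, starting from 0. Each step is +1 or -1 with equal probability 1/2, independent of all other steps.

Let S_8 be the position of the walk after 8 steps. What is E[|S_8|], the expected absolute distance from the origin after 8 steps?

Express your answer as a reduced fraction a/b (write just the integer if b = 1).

Answer: 35/16

Derivation:
S_8 takes values m ≡ 0 (mod 2) with |m| ≤ 8; P(S_8=m) = C(8,(8+m)/2)/2^8.
Total paths: 2^8 = 256
Distribution: P(S=-8)=1/256, P(S=-6)=8/256, P(S=-4)=28/256, P(S=-2)=56/256, P(S=0)=70/256, P(S=2)=56/256, P(S=4)=28/256, P(S=6)=8/256, P(S=8)=1/256
E[|S_8|] = Σ_m |m|·P(S_8=m) = 560/256 = 35/16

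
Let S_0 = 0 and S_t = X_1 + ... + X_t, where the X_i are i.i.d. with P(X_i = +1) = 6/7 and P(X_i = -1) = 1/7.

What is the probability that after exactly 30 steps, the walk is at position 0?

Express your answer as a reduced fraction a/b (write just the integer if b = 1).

Answer: 72933928748667371520/22539340290692258087863249

Derivation:
To be at 0 after 30 steps: need exactly 15 steps of +1 and 15 of -1.
Number of such sequences: C(30,15) = 155117520
Each has probability (6/7)^15 · (1/7)^15 = 470184984576/22539340290692258087863249
P = 155117520 · 470184984576/22539340290692258087863249 = 72933928748667371520/22539340290692258087863249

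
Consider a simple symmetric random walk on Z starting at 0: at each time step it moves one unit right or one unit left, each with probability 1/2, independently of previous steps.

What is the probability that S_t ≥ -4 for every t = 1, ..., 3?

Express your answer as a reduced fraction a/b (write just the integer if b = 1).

Answer: 1

Derivation:
Let f(t,s) = #length-t paths at position s with S_1..S_t all ≥ -4.
f(t,s) = f(t-1,s-1) + f(t-1,s+1) for s ≥ -4; f(t,s) = 0 for s < -4.
t=0: f(0,0)=1
t=1: f(1,-1)=1 f(1,1)=1
t=2: f(2,-2)=1 f(2,0)=2 f(2,2)=1
t=3: f(3,-3)=1 f(3,-1)=3 f(3,1)=3 f(3,3)=1
Σ_s f(3,s) = 8
P = 8/8 = 1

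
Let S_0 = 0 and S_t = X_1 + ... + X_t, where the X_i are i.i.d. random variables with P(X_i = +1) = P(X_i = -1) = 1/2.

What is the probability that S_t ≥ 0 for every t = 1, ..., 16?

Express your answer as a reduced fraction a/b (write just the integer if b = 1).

Answer: 6435/32768

Derivation:
Let f(t,s) = #length-t paths at position s with S_1..S_t all ≥ 0.
f(t,s) = f(t-1,s-1) + f(t-1,s+1) for s ≥ 0; f(t,s) = 0 for s < 0.
t=0: f(0,0)=1
t=1: f(1,1)=1
t=2: f(2,0)=1 f(2,2)=1
t=3: f(3,1)=2 f(3,3)=1
t=4: f(4,0)=2 f(4,2)=3 f(4,4)=1
t=5: f(5,1)=5 f(5,3)=4 f(5,5)=1
t=6: f(6,0)=5 f(6,2)=9 f(6,4)=5 f(6,6)=1
t=7: f(7,1)=14 f(7,3)=14 f(7,5)=6 f(7,7)=1
t=8: f(8,0)=14 f(8,2)=28 f(8,4)=20 f(8,6)=7 f(8,8)=1
t=9: f(9,1)=42 f(9,3)=48 f(9,5)=27 f(9,7)=8 f(9,9)=1
t=10: f(10,0)=42 f(10,2)=90 f(10,4)=75 f(10,6)=35 f(10,8)=9 f(10,10)=1
t=11: f(11,1)=132 f(11,3)=165 f(11,5)=110 f(11,7)=44 f(11,9)=10 f(11,11)=1
t=12: f(12,0)=132 f(12,2)=297 f(12,4)=275 f(12,6)=154 f(12,8)=54 f(12,10)=11 f(12,12)=1
t=13: f(13,1)=429 f(13,3)=572 f(13,5)=429 f(13,7)=208 f(13,9)=65 f(13,11)=12 f(13,13)=1
t=14: f(14,0)=429 f(14,2)=1001 f(14,4)=1001 f(14,6)=637 f(14,8)=273 f(14,10)=77 f(14,12)=13 f(14,14)=1
t=15: f(15,1)=1430 f(15,3)=2002 f(15,5)=1638 f(15,7)=910 f(15,9)=350 f(15,11)=90 f(15,13)=14 f(15,15)=1
t=16: f(16,0)=1430 f(16,2)=3432 f(16,4)=3640 f(16,6)=2548 f(16,8)=1260 f(16,10)=440 f(16,12)=104 f(16,14)=15 f(16,16)=1
Σ_s f(16,s) = 12870
P = 12870/65536 = 6435/32768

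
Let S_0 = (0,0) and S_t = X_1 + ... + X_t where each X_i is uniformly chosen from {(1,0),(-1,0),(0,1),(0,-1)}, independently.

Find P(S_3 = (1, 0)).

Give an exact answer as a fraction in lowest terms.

Let h be the number of horizontal steps (so 3-h are vertical). To end at (1,0) need (h+1)/2 right-steps and ((3-h)+0)/2 up-steps.
Sum over h with 1 ≤ h ≤ 3, h ≡ 1 (mod 2), 3-h ≡ 0 (mod 2):
h=1: C(3,1)·C(1,1)·C(2,1) = 3·1·2 = 6
h=3: C(3,3)·C(3,2)·C(0,0) = 1·3·1 = 3
Total favorable: 9
Total paths: 4^3 = 64
P = 9/64 = 9/64

Answer: 9/64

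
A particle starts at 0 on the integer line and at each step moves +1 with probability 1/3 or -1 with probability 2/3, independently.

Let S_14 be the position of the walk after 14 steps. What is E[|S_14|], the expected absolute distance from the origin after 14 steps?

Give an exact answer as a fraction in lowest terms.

S_14 takes values m ≡ 0 (mod 2) with |m| ≤ 14; P(S_14=m) = C(14,(14+m)/2) · (1/3)^((14+m)/2) · (2/3)^((14-m)/2).
Distribution: P(S=-14)=16384/4782969, P(S=-12)=114688/4782969, P(S=-10)=372736/4782969, P(S=-8)=745472/4782969, P(S=-6)=1025024/4782969, P(S=-4)=1025024/4782969, P(S=-2)=256256/1594323, P(S=0)=146432/1594323, P(S=2)=64064/1594323, P(S=4)=64064/4782969, P(S=6)=16016/4782969, P(S=8)=2912/4782969, P(S=10)=364/4782969, P(S=12)=28/4782969, P(S=14)=1/4782969
E[|S_14|] = Σ_m |m|·P(S_14=m) = 7949522/1594323

Answer: 7949522/1594323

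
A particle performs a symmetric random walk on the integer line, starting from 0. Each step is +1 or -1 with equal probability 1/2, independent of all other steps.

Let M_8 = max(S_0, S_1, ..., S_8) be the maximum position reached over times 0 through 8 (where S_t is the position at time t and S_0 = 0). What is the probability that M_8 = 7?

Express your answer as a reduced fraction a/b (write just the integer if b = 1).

Let M_8 = max(S_0,...,S_8). Use the reflection principle: for j ≥ 1, #{paths with M_8 ≥ j} = #{S_8 ≥ j} + #{S_8 ≥ j+1}.
By reflection, #{M_8 ≥ 7} = #{S_8 ≥ 7} + #{S_8 ≥ 8} = 1 + 1 = 2.
#{M_8 ≥ 8} = #{S_8 ≥ 8} + #{S_8 ≥ 9} = 1 + 0 = 1.
#{M_8 = 7} = 2 - 1 = 1.
P(M_8 = 7) = 1/256 = 1/256

Answer: 1/256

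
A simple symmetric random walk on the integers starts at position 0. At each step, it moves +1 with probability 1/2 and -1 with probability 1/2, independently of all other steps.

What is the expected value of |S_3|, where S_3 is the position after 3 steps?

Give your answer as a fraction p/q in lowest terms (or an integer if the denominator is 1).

S_3 takes values m ≡ 1 (mod 2) with |m| ≤ 3; P(S_3=m) = C(3,(3+m)/2)/2^3.
Total paths: 2^3 = 8
Distribution: P(S=-3)=1/8, P(S=-1)=3/8, P(S=1)=3/8, P(S=3)=1/8
E[|S_3|] = Σ_m |m|·P(S_3=m) = 12/8 = 3/2

Answer: 3/2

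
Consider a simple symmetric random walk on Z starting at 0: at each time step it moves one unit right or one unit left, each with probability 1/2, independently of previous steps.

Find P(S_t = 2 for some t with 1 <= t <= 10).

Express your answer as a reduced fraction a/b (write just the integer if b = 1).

Count via complement. Let g(t,s) = #length-t paths at position s with S_1..S_t all ≠ 2.
g(t,s) = g(t-1,s-1) + g(t-1,s+1) for s ≠ 2; g(t,2) = 0.
t=0: g(0,0)=1
t=1: g(1,-1)=1 g(1,1)=1
t=2: g(2,-2)=1 g(2,0)=2
t=3: g(3,-3)=1 g(3,-1)=3 g(3,1)=2
t=4: g(4,-4)=1 g(4,-2)=4 g(4,0)=5
t=5: g(5,-5)=1 g(5,-3)=5 g(5,-1)=9 g(5,1)=5
t=6: g(6,-6)=1 g(6,-4)=6 g(6,-2)=14 g(6,0)=14
t=7: g(7,-7)=1 g(7,-5)=7 g(7,-3)=20 g(7,-1)=28 g(7,1)=14
t=8: g(8,-8)=1 g(8,-6)=8 g(8,-4)=27 g(8,-2)=48 g(8,0)=42
t=9: g(9,-9)=1 g(9,-7)=9 g(9,-5)=35 g(9,-3)=75 g(9,-1)=90 g(9,1)=42
t=10: g(10,-10)=1 g(10,-8)=10 g(10,-6)=44 g(10,-4)=110 g(10,-2)=165 g(10,0)=132
Paths never hitting 2: Σ_s g(10,s) = 462
Paths hitting 2: 2^10 - 462 = 562
P = 562/1024 = 281/512

Answer: 281/512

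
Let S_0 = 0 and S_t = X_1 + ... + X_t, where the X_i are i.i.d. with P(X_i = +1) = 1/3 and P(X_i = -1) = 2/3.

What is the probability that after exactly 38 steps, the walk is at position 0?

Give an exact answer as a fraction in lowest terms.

To be at 0 after 38 steps: need exactly 19 steps of +1 and 19 of -1.
Number of such sequences: C(38,19) = 35345263800
Each has probability (1/3)^19 · (2/3)^19 = 524288/1350851717672992089
P = 35345263800 · 524288/1350851717672992089 = 6177032555724800/450283905890997363

Answer: 6177032555724800/450283905890997363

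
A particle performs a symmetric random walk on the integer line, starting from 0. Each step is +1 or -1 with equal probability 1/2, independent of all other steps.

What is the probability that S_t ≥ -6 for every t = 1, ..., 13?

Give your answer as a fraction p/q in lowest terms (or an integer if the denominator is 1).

Answer: 3861/4096

Derivation:
Let f(t,s) = #length-t paths at position s with S_1..S_t all ≥ -6.
f(t,s) = f(t-1,s-1) + f(t-1,s+1) for s ≥ -6; f(t,s) = 0 for s < -6.
t=0: f(0,0)=1
t=1: f(1,-1)=1 f(1,1)=1
t=2: f(2,-2)=1 f(2,0)=2 f(2,2)=1
t=3: f(3,-3)=1 f(3,-1)=3 f(3,1)=3 f(3,3)=1
t=4: f(4,-4)=1 f(4,-2)=4 f(4,0)=6 f(4,2)=4 f(4,4)=1
t=5: f(5,-5)=1 f(5,-3)=5 f(5,-1)=10 f(5,1)=10 f(5,3)=5 f(5,5)=1
t=6: f(6,-6)=1 f(6,-4)=6 f(6,-2)=15 f(6,0)=20 f(6,2)=15 f(6,4)=6 f(6,6)=1
t=7: f(7,-5)=7 f(7,-3)=21 f(7,-1)=35 f(7,1)=35 f(7,3)=21 f(7,5)=7 f(7,7)=1
t=8: f(8,-6)=7 f(8,-4)=28 f(8,-2)=56 f(8,0)=70 f(8,2)=56 f(8,4)=28 f(8,6)=8 f(8,8)=1
t=9: f(9,-5)=35 f(9,-3)=84 f(9,-1)=126 f(9,1)=126 f(9,3)=84 f(9,5)=36 f(9,7)=9 f(9,9)=1
t=10: f(10,-6)=35 f(10,-4)=119 f(10,-2)=210 f(10,0)=252 f(10,2)=210 f(10,4)=120 f(10,6)=45 f(10,8)=10 f(10,10)=1
t=11: f(11,-5)=154 f(11,-3)=329 f(11,-1)=462 f(11,1)=462 f(11,3)=330 f(11,5)=165 f(11,7)=55 f(11,9)=11 f(11,11)=1
t=12: f(12,-6)=154 f(12,-4)=483 f(12,-2)=791 f(12,0)=924 f(12,2)=792 f(12,4)=495 f(12,6)=220 f(12,8)=66 f(12,10)=12 f(12,12)=1
t=13: f(13,-5)=637 f(13,-3)=1274 f(13,-1)=1715 f(13,1)=1716 f(13,3)=1287 f(13,5)=715 f(13,7)=286 f(13,9)=78 f(13,11)=13 f(13,13)=1
Σ_s f(13,s) = 7722
P = 7722/8192 = 3861/4096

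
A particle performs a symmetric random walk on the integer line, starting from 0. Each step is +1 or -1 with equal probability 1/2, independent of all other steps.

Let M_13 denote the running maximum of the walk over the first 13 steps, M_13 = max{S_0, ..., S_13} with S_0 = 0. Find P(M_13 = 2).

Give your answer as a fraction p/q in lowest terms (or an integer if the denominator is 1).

Let M_13 = max(S_0,...,S_13). Use the reflection principle: for j ≥ 1, #{paths with M_13 ≥ j} = #{S_13 ≥ j} + #{S_13 ≥ j+1}.
By reflection, #{M_13 ≥ 2} = #{S_13 ≥ 2} + #{S_13 ≥ 3} = 2380 + 2380 = 4760.
#{M_13 ≥ 3} = #{S_13 ≥ 3} + #{S_13 ≥ 4} = 2380 + 1093 = 3473.
#{M_13 = 2} = 4760 - 3473 = 1287.
P(M_13 = 2) = 1287/8192 = 1287/8192

Answer: 1287/8192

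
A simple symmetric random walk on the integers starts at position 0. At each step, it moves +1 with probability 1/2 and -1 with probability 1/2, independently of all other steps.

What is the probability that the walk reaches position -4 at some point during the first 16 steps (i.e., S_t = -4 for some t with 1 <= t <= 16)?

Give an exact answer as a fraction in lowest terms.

Count via complement. Let g(t,s) = #length-t paths at position s with S_1..S_t all ≠ -4.
g(t,s) = g(t-1,s-1) + g(t-1,s+1) for s ≠ -4; g(t,-4) = 0.
t=0: g(0,0)=1
t=1: g(1,-1)=1 g(1,1)=1
t=2: g(2,-2)=1 g(2,0)=2 g(2,2)=1
t=3: g(3,-3)=1 g(3,-1)=3 g(3,1)=3 g(3,3)=1
t=4: g(4,-2)=4 g(4,0)=6 g(4,2)=4 g(4,4)=1
t=5: g(5,-3)=4 g(5,-1)=10 g(5,1)=10 g(5,3)=5 g(5,5)=1
t=6: g(6,-2)=14 g(6,0)=20 g(6,2)=15 g(6,4)=6 g(6,6)=1
t=7: g(7,-3)=14 g(7,-1)=34 g(7,1)=35 g(7,3)=21 g(7,5)=7 g(7,7)=1
t=8: g(8,-2)=48 g(8,0)=69 g(8,2)=56 g(8,4)=28 g(8,6)=8 g(8,8)=1
t=9: g(9,-3)=48 g(9,-1)=117 g(9,1)=125 g(9,3)=84 g(9,5)=36 g(9,7)=9 g(9,9)=1
t=10: g(10,-2)=165 g(10,0)=242 g(10,2)=209 g(10,4)=120 g(10,6)=45 g(10,8)=10 g(10,10)=1
t=11: g(11,-3)=165 g(11,-1)=407 g(11,1)=451 g(11,3)=329 g(11,5)=165 g(11,7)=55 g(11,9)=11 g(11,11)=1
t=12: g(12,-2)=572 g(12,0)=858 g(12,2)=780 g(12,4)=494 g(12,6)=220 g(12,8)=66 g(12,10)=12 g(12,12)=1
t=13: g(13,-3)=572 g(13,-1)=1430 g(13,1)=1638 g(13,3)=1274 g(13,5)=714 g(13,7)=286 g(13,9)=78 g(13,11)=13 g(13,13)=1
t=14: g(14,-2)=2002 g(14,0)=3068 g(14,2)=2912 g(14,4)=1988 g(14,6)=1000 g(14,8)=364 g(14,10)=91 g(14,12)=14 g(14,14)=1
t=15: g(15,-3)=2002 g(15,-1)=5070 g(15,1)=5980 g(15,3)=4900 g(15,5)=2988 g(15,7)=1364 g(15,9)=455 g(15,11)=105 g(15,13)=15 g(15,15)=1
t=16: g(16,-2)=7072 g(16,0)=11050 g(16,2)=10880 g(16,4)=7888 g(16,6)=4352 g(16,8)=1819 g(16,10)=560 g(16,12)=120 g(16,14)=16 g(16,16)=1
Paths never hitting -4: Σ_s g(16,s) = 43758
Paths hitting -4: 2^16 - 43758 = 21778
P = 21778/65536 = 10889/32768

Answer: 10889/32768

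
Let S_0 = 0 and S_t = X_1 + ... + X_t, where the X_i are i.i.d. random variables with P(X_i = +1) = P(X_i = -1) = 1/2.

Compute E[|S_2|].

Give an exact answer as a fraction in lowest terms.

Answer: 1

Derivation:
S_2 takes values m ≡ 0 (mod 2) with |m| ≤ 2; P(S_2=m) = C(2,(2+m)/2)/2^2.
Total paths: 2^2 = 4
Distribution: P(S=-2)=1/4, P(S=0)=2/4, P(S=2)=1/4
E[|S_2|] = Σ_m |m|·P(S_2=m) = 4/4 = 1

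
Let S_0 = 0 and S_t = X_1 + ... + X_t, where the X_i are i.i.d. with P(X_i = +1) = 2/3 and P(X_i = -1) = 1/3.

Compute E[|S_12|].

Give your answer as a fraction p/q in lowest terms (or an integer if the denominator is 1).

Answer: 257372/59049

Derivation:
S_12 takes values m ≡ 0 (mod 2) with |m| ≤ 12; P(S_12=m) = C(12,(12+m)/2) · (2/3)^((12+m)/2) · (1/3)^((12-m)/2).
Distribution: P(S=-12)=1/531441, P(S=-10)=8/177147, P(S=-8)=88/177147, P(S=-6)=1760/531441, P(S=-4)=880/59049, P(S=-2)=2816/59049, P(S=0)=19712/177147, P(S=2)=11264/59049, P(S=4)=14080/59049, P(S=6)=112640/531441, P(S=8)=22528/177147, P(S=10)=8192/177147, P(S=12)=4096/531441
E[|S_12|] = Σ_m |m|·P(S_12=m) = 257372/59049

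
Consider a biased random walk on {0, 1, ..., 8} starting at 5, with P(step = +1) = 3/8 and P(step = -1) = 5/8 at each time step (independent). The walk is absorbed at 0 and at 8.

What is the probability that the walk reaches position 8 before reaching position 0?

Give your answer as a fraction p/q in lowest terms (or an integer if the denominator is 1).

Answer: 38907/192032

Derivation:
Biased walk: p = 3/8, q = 5/8, r = q/p = 5/3
Gambler's ruin: P(hit 8 before 0 | start at 5) = (1 - r^a)/(1 - r^N)
r^5 = 3125/243; r^8 = 390625/6561
P = (1 - 3125/243) / (1 - 390625/6561) = -2882/243 / -384064/6561 = 38907/192032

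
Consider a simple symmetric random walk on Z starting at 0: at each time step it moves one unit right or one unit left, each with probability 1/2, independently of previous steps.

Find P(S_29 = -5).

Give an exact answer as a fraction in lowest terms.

Answer: 51895935/536870912

Derivation:
To reach position -5 after 29 steps: need 12 steps of +1 and 17 of -1.
Favorable paths: C(29,12) = 51895935
Total paths: 2^29 = 536870912
P = 51895935/536870912 = 51895935/536870912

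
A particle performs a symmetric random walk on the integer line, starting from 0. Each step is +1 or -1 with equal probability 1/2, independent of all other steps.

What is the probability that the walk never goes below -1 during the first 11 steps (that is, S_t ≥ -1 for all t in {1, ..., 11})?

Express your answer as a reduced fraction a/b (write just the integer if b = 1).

Answer: 231/512

Derivation:
Let f(t,s) = #length-t paths at position s with S_1..S_t all ≥ -1.
f(t,s) = f(t-1,s-1) + f(t-1,s+1) for s ≥ -1; f(t,s) = 0 for s < -1.
t=0: f(0,0)=1
t=1: f(1,-1)=1 f(1,1)=1
t=2: f(2,0)=2 f(2,2)=1
t=3: f(3,-1)=2 f(3,1)=3 f(3,3)=1
t=4: f(4,0)=5 f(4,2)=4 f(4,4)=1
t=5: f(5,-1)=5 f(5,1)=9 f(5,3)=5 f(5,5)=1
t=6: f(6,0)=14 f(6,2)=14 f(6,4)=6 f(6,6)=1
t=7: f(7,-1)=14 f(7,1)=28 f(7,3)=20 f(7,5)=7 f(7,7)=1
t=8: f(8,0)=42 f(8,2)=48 f(8,4)=27 f(8,6)=8 f(8,8)=1
t=9: f(9,-1)=42 f(9,1)=90 f(9,3)=75 f(9,5)=35 f(9,7)=9 f(9,9)=1
t=10: f(10,0)=132 f(10,2)=165 f(10,4)=110 f(10,6)=44 f(10,8)=10 f(10,10)=1
t=11: f(11,-1)=132 f(11,1)=297 f(11,3)=275 f(11,5)=154 f(11,7)=54 f(11,9)=11 f(11,11)=1
Σ_s f(11,s) = 924
P = 924/2048 = 231/512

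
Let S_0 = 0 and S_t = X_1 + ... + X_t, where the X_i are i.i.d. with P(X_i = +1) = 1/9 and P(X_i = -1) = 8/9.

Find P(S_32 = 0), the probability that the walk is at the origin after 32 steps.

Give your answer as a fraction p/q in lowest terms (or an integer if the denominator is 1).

Answer: 18798787641831336181760/381520424476945831628649898809

Derivation:
To be at 0 after 32 steps: need exactly 16 steps of +1 and 16 of -1.
Number of such sequences: C(32,16) = 601080390
Each has probability (1/9)^16 · (8/9)^16 = 281474976710656/3433683820292512484657849089281
P = 601080390 · 281474976710656/3433683820292512484657849089281 = 18798787641831336181760/381520424476945831628649898809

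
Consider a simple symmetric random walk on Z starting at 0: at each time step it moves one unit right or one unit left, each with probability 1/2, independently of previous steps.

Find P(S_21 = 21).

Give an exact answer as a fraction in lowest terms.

Answer: 1/2097152

Derivation:
To reach position 21 after 21 steps: need 21 steps of +1 and 0 of -1.
Favorable paths: C(21,21) = 1
Total paths: 2^21 = 2097152
P = 1/2097152 = 1/2097152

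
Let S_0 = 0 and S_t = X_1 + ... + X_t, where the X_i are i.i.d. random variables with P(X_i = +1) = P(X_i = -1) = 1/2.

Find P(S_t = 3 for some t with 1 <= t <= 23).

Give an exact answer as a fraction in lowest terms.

Answer: 2270193/4194304

Derivation:
Count via complement. Let g(t,s) = #length-t paths at position s with S_1..S_t all ≠ 3.
g(t,s) = g(t-1,s-1) + g(t-1,s+1) for s ≠ 3; g(t,3) = 0.
t=0: g(0,0)=1
t=1: g(1,-1)=1 g(1,1)=1
t=2: g(2,-2)=1 g(2,0)=2 g(2,2)=1
t=3: g(3,-3)=1 g(3,-1)=3 g(3,1)=3
t=4: g(4,-4)=1 g(4,-2)=4 g(4,0)=6 g(4,2)=3
t=5: g(5,-5)=1 g(5,-3)=5 g(5,-1)=10 g(5,1)=9
t=6: g(6,-6)=1 g(6,-4)=6 g(6,-2)=15 g(6,0)=19 g(6,2)=9
t=7: g(7,-7)=1 g(7,-5)=7 g(7,-3)=21 g(7,-1)=34 g(7,1)=28
t=8: g(8,-8)=1 g(8,-6)=8 g(8,-4)=28 g(8,-2)=55 g(8,0)=62 g(8,2)=28
t=9: g(9,-9)=1 g(9,-7)=9 g(9,-5)=36 g(9,-3)=83 g(9,-1)=117 g(9,1)=90
t=10: g(10,-10)=1 g(10,-8)=10 g(10,-6)=45 g(10,-4)=119 g(10,-2)=200 g(10,0)=207 g(10,2)=90
t=11: g(11,-11)=1 g(11,-9)=11 g(11,-7)=55 g(11,-5)=164 g(11,-3)=319 g(11,-1)=407 g(11,1)=297
t=12: g(12,-12)=1 g(12,-10)=12 g(12,-8)=66 g(12,-6)=219 g(12,-4)=483 g(12,-2)=726 g(12,0)=704 g(12,2)=297
t=13: g(13,-13)=1 g(13,-11)=13 g(13,-9)=78 g(13,-7)=285 g(13,-5)=702 g(13,-3)=1209 g(13,-1)=1430 g(13,1)=1001
t=14: g(14,-14)=1 g(14,-12)=14 g(14,-10)=91 g(14,-8)=363 g(14,-6)=987 g(14,-4)=1911 g(14,-2)=2639 g(14,0)=2431 g(14,2)=1001
t=15: g(15,-15)=1 g(15,-13)=15 g(15,-11)=105 g(15,-9)=454 g(15,-7)=1350 g(15,-5)=2898 g(15,-3)=4550 g(15,-1)=5070 g(15,1)=3432
t=16: g(16,-16)=1 g(16,-14)=16 g(16,-12)=120 g(16,-10)=559 g(16,-8)=1804 g(16,-6)=4248 g(16,-4)=7448 g(16,-2)=9620 g(16,0)=8502 g(16,2)=3432
t=17: g(17,-17)=1 g(17,-15)=17 g(17,-13)=136 g(17,-11)=679 g(17,-9)=2363 g(17,-7)=6052 g(17,-5)=11696 g(17,-3)=17068 g(17,-1)=18122 g(17,1)=11934
t=18: g(18,-18)=1 g(18,-16)=18 g(18,-14)=153 g(18,-12)=815 g(18,-10)=3042 g(18,-8)=8415 g(18,-6)=17748 g(18,-4)=28764 g(18,-2)=35190 g(18,0)=30056 g(18,2)=11934
t=19: g(19,-19)=1 g(19,-17)=19 g(19,-15)=171 g(19,-13)=968 g(19,-11)=3857 g(19,-9)=11457 g(19,-7)=26163 g(19,-5)=46512 g(19,-3)=63954 g(19,-1)=65246 g(19,1)=41990
t=20: g(20,-20)=1 g(20,-18)=20 g(20,-16)=190 g(20,-14)=1139 g(20,-12)=4825 g(20,-10)=15314 g(20,-8)=37620 g(20,-6)=72675 g(20,-4)=110466 g(20,-2)=129200 g(20,0)=107236 g(20,2)=41990
t=21: g(21,-21)=1 g(21,-19)=21 g(21,-17)=210 g(21,-15)=1329 g(21,-13)=5964 g(21,-11)=20139 g(21,-9)=52934 g(21,-7)=110295 g(21,-5)=183141 g(21,-3)=239666 g(21,-1)=236436 g(21,1)=149226
t=22: g(22,-22)=1 g(22,-20)=22 g(22,-18)=231 g(22,-16)=1539 g(22,-14)=7293 g(22,-12)=26103 g(22,-10)=73073 g(22,-8)=163229 g(22,-6)=293436 g(22,-4)=422807 g(22,-2)=476102 g(22,0)=385662 g(22,2)=149226
t=23: g(23,-23)=1 g(23,-21)=23 g(23,-19)=253 g(23,-17)=1770 g(23,-15)=8832 g(23,-13)=33396 g(23,-11)=99176 g(23,-9)=236302 g(23,-7)=456665 g(23,-5)=716243 g(23,-3)=898909 g(23,-1)=861764 g(23,1)=534888
Paths never hitting 3: Σ_s g(23,s) = 3848222
Paths hitting 3: 2^23 - 3848222 = 4540386
P = 4540386/8388608 = 2270193/4194304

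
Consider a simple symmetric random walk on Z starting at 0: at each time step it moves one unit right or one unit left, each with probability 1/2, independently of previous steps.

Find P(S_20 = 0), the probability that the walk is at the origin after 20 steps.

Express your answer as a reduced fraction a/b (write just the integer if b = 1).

To return to 0 after 20 steps: need exactly 10 steps of +1 and 10 of -1.
Favorable paths: C(20,10) = 184756
Total paths: 2^20 = 1048576
P = 184756/1048576 = 46189/262144

Answer: 46189/262144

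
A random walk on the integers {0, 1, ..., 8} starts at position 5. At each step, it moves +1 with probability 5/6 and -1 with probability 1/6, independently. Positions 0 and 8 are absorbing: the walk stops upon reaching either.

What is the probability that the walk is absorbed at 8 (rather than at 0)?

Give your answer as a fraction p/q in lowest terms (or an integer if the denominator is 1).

Biased walk: p = 5/6, q = 1/6, r = q/p = 1/5
Gambler's ruin: P(hit 8 before 0 | start at 5) = (1 - r^a)/(1 - r^N)
r^5 = 1/3125; r^8 = 1/390625
P = (1 - 1/3125) / (1 - 1/390625) = 3124/3125 / 390624/390625 = 97625/97656

Answer: 97625/97656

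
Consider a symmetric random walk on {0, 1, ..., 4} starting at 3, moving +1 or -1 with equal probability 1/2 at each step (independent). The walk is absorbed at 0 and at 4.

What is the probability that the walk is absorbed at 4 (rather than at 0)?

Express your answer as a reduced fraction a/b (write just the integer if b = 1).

Symmetric walk (p = 1/2): the harmonic-function argument gives P(hit 4 before 0 | start at 3) = a/N.
P = 3/4 = 3/4

Answer: 3/4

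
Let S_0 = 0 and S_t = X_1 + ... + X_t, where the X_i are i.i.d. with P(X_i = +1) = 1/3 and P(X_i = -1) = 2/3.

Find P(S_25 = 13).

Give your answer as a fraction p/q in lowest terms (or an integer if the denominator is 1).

To reach position 13 after 25 steps: need 19 steps of +1 and 6 steps of -1.
Number of such sequences: C(25,19) = 177100
Each has probability (1/3)^19 · (2/3)^6 = 64/847288609443
P = 177100 · 64/847288609443 = 11334400/847288609443

Answer: 11334400/847288609443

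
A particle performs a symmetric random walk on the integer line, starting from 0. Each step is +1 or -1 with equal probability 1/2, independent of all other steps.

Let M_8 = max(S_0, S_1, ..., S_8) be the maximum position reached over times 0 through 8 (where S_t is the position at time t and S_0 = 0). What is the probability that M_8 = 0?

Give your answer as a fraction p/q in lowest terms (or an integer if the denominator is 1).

Answer: 35/128

Derivation:
Let M_8 = max(S_0,...,S_8). Use the reflection principle: for j ≥ 1, #{paths with M_8 ≥ j} = #{S_8 ≥ j} + #{S_8 ≥ j+1}.
P(M_8 ≥ 0) = 1 since S_0 = 0, so #{M_8 ≥ 0} = 256.
#{M_8 ≥ 1} = #{S_8 ≥ 1} + #{S_8 ≥ 2} = 93 + 93 = 186.
#{M_8 = 0} = 256 - 186 = 70.
P(M_8 = 0) = 70/256 = 35/128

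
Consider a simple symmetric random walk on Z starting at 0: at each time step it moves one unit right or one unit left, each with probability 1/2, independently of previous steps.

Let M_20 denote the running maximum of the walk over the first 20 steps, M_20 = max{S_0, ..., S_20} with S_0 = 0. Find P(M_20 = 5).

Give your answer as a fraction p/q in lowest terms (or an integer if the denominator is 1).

Let M_20 = max(S_0,...,S_20). Use the reflection principle: for j ≥ 1, #{paths with M_20 ≥ j} = #{S_20 ≥ j} + #{S_20 ≥ j+1}.
By reflection, #{M_20 ≥ 5} = #{S_20 ≥ 5} + #{S_20 ≥ 6} = 137980 + 137980 = 275960.
#{M_20 ≥ 6} = #{S_20 ≥ 6} + #{S_20 ≥ 7} = 137980 + 60460 = 198440.
#{M_20 = 5} = 275960 - 198440 = 77520.
P(M_20 = 5) = 77520/1048576 = 4845/65536

Answer: 4845/65536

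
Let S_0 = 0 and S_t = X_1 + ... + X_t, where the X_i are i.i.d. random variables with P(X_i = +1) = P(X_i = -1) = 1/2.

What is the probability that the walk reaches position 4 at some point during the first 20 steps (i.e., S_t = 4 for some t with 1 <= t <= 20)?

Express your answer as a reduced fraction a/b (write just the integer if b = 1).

Count via complement. Let g(t,s) = #length-t paths at position s with S_1..S_t all ≠ 4.
g(t,s) = g(t-1,s-1) + g(t-1,s+1) for s ≠ 4; g(t,4) = 0.
t=0: g(0,0)=1
t=1: g(1,-1)=1 g(1,1)=1
t=2: g(2,-2)=1 g(2,0)=2 g(2,2)=1
t=3: g(3,-3)=1 g(3,-1)=3 g(3,1)=3 g(3,3)=1
t=4: g(4,-4)=1 g(4,-2)=4 g(4,0)=6 g(4,2)=4
t=5: g(5,-5)=1 g(5,-3)=5 g(5,-1)=10 g(5,1)=10 g(5,3)=4
t=6: g(6,-6)=1 g(6,-4)=6 g(6,-2)=15 g(6,0)=20 g(6,2)=14
t=7: g(7,-7)=1 g(7,-5)=7 g(7,-3)=21 g(7,-1)=35 g(7,1)=34 g(7,3)=14
t=8: g(8,-8)=1 g(8,-6)=8 g(8,-4)=28 g(8,-2)=56 g(8,0)=69 g(8,2)=48
t=9: g(9,-9)=1 g(9,-7)=9 g(9,-5)=36 g(9,-3)=84 g(9,-1)=125 g(9,1)=117 g(9,3)=48
t=10: g(10,-10)=1 g(10,-8)=10 g(10,-6)=45 g(10,-4)=120 g(10,-2)=209 g(10,0)=242 g(10,2)=165
t=11: g(11,-11)=1 g(11,-9)=11 g(11,-7)=55 g(11,-5)=165 g(11,-3)=329 g(11,-1)=451 g(11,1)=407 g(11,3)=165
t=12: g(12,-12)=1 g(12,-10)=12 g(12,-8)=66 g(12,-6)=220 g(12,-4)=494 g(12,-2)=780 g(12,0)=858 g(12,2)=572
t=13: g(13,-13)=1 g(13,-11)=13 g(13,-9)=78 g(13,-7)=286 g(13,-5)=714 g(13,-3)=1274 g(13,-1)=1638 g(13,1)=1430 g(13,3)=572
t=14: g(14,-14)=1 g(14,-12)=14 g(14,-10)=91 g(14,-8)=364 g(14,-6)=1000 g(14,-4)=1988 g(14,-2)=2912 g(14,0)=3068 g(14,2)=2002
t=15: g(15,-15)=1 g(15,-13)=15 g(15,-11)=105 g(15,-9)=455 g(15,-7)=1364 g(15,-5)=2988 g(15,-3)=4900 g(15,-1)=5980 g(15,1)=5070 g(15,3)=2002
t=16: g(16,-16)=1 g(16,-14)=16 g(16,-12)=120 g(16,-10)=560 g(16,-8)=1819 g(16,-6)=4352 g(16,-4)=7888 g(16,-2)=10880 g(16,0)=11050 g(16,2)=7072
t=17: g(17,-17)=1 g(17,-15)=17 g(17,-13)=136 g(17,-11)=680 g(17,-9)=2379 g(17,-7)=6171 g(17,-5)=12240 g(17,-3)=18768 g(17,-1)=21930 g(17,1)=18122 g(17,3)=7072
t=18: g(18,-18)=1 g(18,-16)=18 g(18,-14)=153 g(18,-12)=816 g(18,-10)=3059 g(18,-8)=8550 g(18,-6)=18411 g(18,-4)=31008 g(18,-2)=40698 g(18,0)=40052 g(18,2)=25194
t=19: g(19,-19)=1 g(19,-17)=19 g(19,-15)=171 g(19,-13)=969 g(19,-11)=3875 g(19,-9)=11609 g(19,-7)=26961 g(19,-5)=49419 g(19,-3)=71706 g(19,-1)=80750 g(19,1)=65246 g(19,3)=25194
t=20: g(20,-20)=1 g(20,-18)=20 g(20,-16)=190 g(20,-14)=1140 g(20,-12)=4844 g(20,-10)=15484 g(20,-8)=38570 g(20,-6)=76380 g(20,-4)=121125 g(20,-2)=152456 g(20,0)=145996 g(20,2)=90440
Paths never hitting 4: Σ_s g(20,s) = 646646
Paths hitting 4: 2^20 - 646646 = 401930
P = 401930/1048576 = 200965/524288

Answer: 200965/524288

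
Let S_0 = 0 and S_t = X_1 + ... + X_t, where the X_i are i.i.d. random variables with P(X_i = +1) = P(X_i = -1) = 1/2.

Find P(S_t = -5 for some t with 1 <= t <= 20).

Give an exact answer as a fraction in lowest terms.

Answer: 34495/131072

Derivation:
Count via complement. Let g(t,s) = #length-t paths at position s with S_1..S_t all ≠ -5.
g(t,s) = g(t-1,s-1) + g(t-1,s+1) for s ≠ -5; g(t,-5) = 0.
t=0: g(0,0)=1
t=1: g(1,-1)=1 g(1,1)=1
t=2: g(2,-2)=1 g(2,0)=2 g(2,2)=1
t=3: g(3,-3)=1 g(3,-1)=3 g(3,1)=3 g(3,3)=1
t=4: g(4,-4)=1 g(4,-2)=4 g(4,0)=6 g(4,2)=4 g(4,4)=1
t=5: g(5,-3)=5 g(5,-1)=10 g(5,1)=10 g(5,3)=5 g(5,5)=1
t=6: g(6,-4)=5 g(6,-2)=15 g(6,0)=20 g(6,2)=15 g(6,4)=6 g(6,6)=1
t=7: g(7,-3)=20 g(7,-1)=35 g(7,1)=35 g(7,3)=21 g(7,5)=7 g(7,7)=1
t=8: g(8,-4)=20 g(8,-2)=55 g(8,0)=70 g(8,2)=56 g(8,4)=28 g(8,6)=8 g(8,8)=1
t=9: g(9,-3)=75 g(9,-1)=125 g(9,1)=126 g(9,3)=84 g(9,5)=36 g(9,7)=9 g(9,9)=1
t=10: g(10,-4)=75 g(10,-2)=200 g(10,0)=251 g(10,2)=210 g(10,4)=120 g(10,6)=45 g(10,8)=10 g(10,10)=1
t=11: g(11,-3)=275 g(11,-1)=451 g(11,1)=461 g(11,3)=330 g(11,5)=165 g(11,7)=55 g(11,9)=11 g(11,11)=1
t=12: g(12,-4)=275 g(12,-2)=726 g(12,0)=912 g(12,2)=791 g(12,4)=495 g(12,6)=220 g(12,8)=66 g(12,10)=12 g(12,12)=1
t=13: g(13,-3)=1001 g(13,-1)=1638 g(13,1)=1703 g(13,3)=1286 g(13,5)=715 g(13,7)=286 g(13,9)=78 g(13,11)=13 g(13,13)=1
t=14: g(14,-4)=1001 g(14,-2)=2639 g(14,0)=3341 g(14,2)=2989 g(14,4)=2001 g(14,6)=1001 g(14,8)=364 g(14,10)=91 g(14,12)=14 g(14,14)=1
t=15: g(15,-3)=3640 g(15,-1)=5980 g(15,1)=6330 g(15,3)=4990 g(15,5)=3002 g(15,7)=1365 g(15,9)=455 g(15,11)=105 g(15,13)=15 g(15,15)=1
t=16: g(16,-4)=3640 g(16,-2)=9620 g(16,0)=12310 g(16,2)=11320 g(16,4)=7992 g(16,6)=4367 g(16,8)=1820 g(16,10)=560 g(16,12)=120 g(16,14)=16 g(16,16)=1
t=17: g(17,-3)=13260 g(17,-1)=21930 g(17,1)=23630 g(17,3)=19312 g(17,5)=12359 g(17,7)=6187 g(17,9)=2380 g(17,11)=680 g(17,13)=136 g(17,15)=17 g(17,17)=1
t=18: g(18,-4)=13260 g(18,-2)=35190 g(18,0)=45560 g(18,2)=42942 g(18,4)=31671 g(18,6)=18546 g(18,8)=8567 g(18,10)=3060 g(18,12)=816 g(18,14)=153 g(18,16)=18 g(18,18)=1
t=19: g(19,-3)=48450 g(19,-1)=80750 g(19,1)=88502 g(19,3)=74613 g(19,5)=50217 g(19,7)=27113 g(19,9)=11627 g(19,11)=3876 g(19,13)=969 g(19,15)=171 g(19,17)=19 g(19,19)=1
t=20: g(20,-4)=48450 g(20,-2)=129200 g(20,0)=169252 g(20,2)=163115 g(20,4)=124830 g(20,6)=77330 g(20,8)=38740 g(20,10)=15503 g(20,12)=4845 g(20,14)=1140 g(20,16)=190 g(20,18)=20 g(20,20)=1
Paths never hitting -5: Σ_s g(20,s) = 772616
Paths hitting -5: 2^20 - 772616 = 275960
P = 275960/1048576 = 34495/131072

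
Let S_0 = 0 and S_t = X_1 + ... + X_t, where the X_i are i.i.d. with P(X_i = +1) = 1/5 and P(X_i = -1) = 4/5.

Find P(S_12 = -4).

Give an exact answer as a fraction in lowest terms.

To reach position -4 after 12 steps: need 4 steps of +1 and 8 steps of -1.
Number of such sequences: C(12,4) = 495
Each has probability (1/5)^4 · (4/5)^8 = 65536/244140625
P = 495 · 65536/244140625 = 6488064/48828125

Answer: 6488064/48828125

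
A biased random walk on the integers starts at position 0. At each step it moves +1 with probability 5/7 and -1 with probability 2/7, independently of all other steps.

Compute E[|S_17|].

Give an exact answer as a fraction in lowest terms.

S_17 takes values m ≡ 1 (mod 2) with |m| ≤ 17; P(S_17=m) = C(17,(17+m)/2) · (5/7)^((17+m)/2) · (2/7)^((17-m)/2).
Distribution: P(S=-17)=131072/232630513987207, P(S=-15)=5570560/232630513987207, P(S=-13)=111411200/232630513987207, P(S=-11)=1392640000/232630513987207, P(S=-9)=1740800000/33232930569601, P(S=-7)=11315200000/33232930569601, P(S=-5)=56576000000/33232930569601, P(S=-3)=1555840000000/232630513987207, P(S=-1)=4862000000000/232630513987207, P(S=1)=12155000000000/232630513987207, P(S=3)=24310000000000/232630513987207, P(S=5)=5525000000000/33232930569601, P(S=7)=6906250000000/33232930569601, P(S=9)=6640625000000/33232930569601, P(S=11)=33203125000000/232630513987207, P(S=13)=16601562500000/232630513987207, P(S=15)=5187988281250/232630513987207, P(S=17)=762939453125/232630513987207
E[|S_17|] = Σ_m |m|·P(S_17=m) = 245608679399157/33232930569601

Answer: 245608679399157/33232930569601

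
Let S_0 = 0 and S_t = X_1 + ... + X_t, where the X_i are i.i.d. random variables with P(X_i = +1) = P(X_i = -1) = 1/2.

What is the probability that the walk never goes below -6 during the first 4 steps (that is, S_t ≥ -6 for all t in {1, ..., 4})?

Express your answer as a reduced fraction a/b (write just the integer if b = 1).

Answer: 1

Derivation:
Let f(t,s) = #length-t paths at position s with S_1..S_t all ≥ -6.
f(t,s) = f(t-1,s-1) + f(t-1,s+1) for s ≥ -6; f(t,s) = 0 for s < -6.
t=0: f(0,0)=1
t=1: f(1,-1)=1 f(1,1)=1
t=2: f(2,-2)=1 f(2,0)=2 f(2,2)=1
t=3: f(3,-3)=1 f(3,-1)=3 f(3,1)=3 f(3,3)=1
t=4: f(4,-4)=1 f(4,-2)=4 f(4,0)=6 f(4,2)=4 f(4,4)=1
Σ_s f(4,s) = 16
P = 16/16 = 1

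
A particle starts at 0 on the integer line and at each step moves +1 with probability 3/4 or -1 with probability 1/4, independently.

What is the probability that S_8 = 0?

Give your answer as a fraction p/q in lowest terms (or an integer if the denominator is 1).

Answer: 2835/32768

Derivation:
To be at 0 after 8 steps: need exactly 4 steps of +1 and 4 of -1.
Number of such sequences: C(8,4) = 70
Each has probability (3/4)^4 · (1/4)^4 = 81/65536
P = 70 · 81/65536 = 2835/32768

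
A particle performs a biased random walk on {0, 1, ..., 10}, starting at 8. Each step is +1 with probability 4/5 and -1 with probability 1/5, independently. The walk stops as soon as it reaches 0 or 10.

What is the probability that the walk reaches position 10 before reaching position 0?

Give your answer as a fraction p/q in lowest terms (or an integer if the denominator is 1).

Biased walk: p = 4/5, q = 1/5, r = q/p = 1/4
Gambler's ruin: P(hit 10 before 0 | start at 8) = (1 - r^a)/(1 - r^N)
r^8 = 1/65536; r^10 = 1/1048576
P = (1 - 1/65536) / (1 - 1/1048576) = 65535/65536 / 1048575/1048576 = 69904/69905

Answer: 69904/69905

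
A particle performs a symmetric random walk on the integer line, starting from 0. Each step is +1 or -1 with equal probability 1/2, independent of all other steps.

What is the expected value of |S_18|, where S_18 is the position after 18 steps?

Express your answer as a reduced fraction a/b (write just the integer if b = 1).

S_18 takes values m ≡ 0 (mod 2) with |m| ≤ 18; P(S_18=m) = C(18,(18+m)/2)/2^18.
Total paths: 2^18 = 262144
Distribution: P(S=-18)=1/262144, P(S=-16)=18/262144, P(S=-14)=153/262144, P(S=-12)=816/262144, P(S=-10)=3060/262144, P(S=-8)=8568/262144, P(S=-6)=18564/262144, P(S=-4)=31824/262144, P(S=-2)=43758/262144, P(S=0)=48620/262144, P(S=2)=43758/262144, P(S=4)=31824/262144, P(S=6)=18564/262144, P(S=8)=8568/262144, P(S=10)=3060/262144, P(S=12)=816/262144, P(S=14)=153/262144, P(S=16)=18/262144, P(S=18)=1/262144
E[|S_18|] = Σ_m |m|·P(S_18=m) = 875160/262144 = 109395/32768

Answer: 109395/32768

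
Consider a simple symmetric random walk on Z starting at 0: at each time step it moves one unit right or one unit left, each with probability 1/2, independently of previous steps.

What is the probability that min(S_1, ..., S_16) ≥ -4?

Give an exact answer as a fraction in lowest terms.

Answer: 25883/32768

Derivation:
Let f(t,s) = #length-t paths at position s with S_1..S_t all ≥ -4.
f(t,s) = f(t-1,s-1) + f(t-1,s+1) for s ≥ -4; f(t,s) = 0 for s < -4.
t=0: f(0,0)=1
t=1: f(1,-1)=1 f(1,1)=1
t=2: f(2,-2)=1 f(2,0)=2 f(2,2)=1
t=3: f(3,-3)=1 f(3,-1)=3 f(3,1)=3 f(3,3)=1
t=4: f(4,-4)=1 f(4,-2)=4 f(4,0)=6 f(4,2)=4 f(4,4)=1
t=5: f(5,-3)=5 f(5,-1)=10 f(5,1)=10 f(5,3)=5 f(5,5)=1
t=6: f(6,-4)=5 f(6,-2)=15 f(6,0)=20 f(6,2)=15 f(6,4)=6 f(6,6)=1
t=7: f(7,-3)=20 f(7,-1)=35 f(7,1)=35 f(7,3)=21 f(7,5)=7 f(7,7)=1
t=8: f(8,-4)=20 f(8,-2)=55 f(8,0)=70 f(8,2)=56 f(8,4)=28 f(8,6)=8 f(8,8)=1
t=9: f(9,-3)=75 f(9,-1)=125 f(9,1)=126 f(9,3)=84 f(9,5)=36 f(9,7)=9 f(9,9)=1
t=10: f(10,-4)=75 f(10,-2)=200 f(10,0)=251 f(10,2)=210 f(10,4)=120 f(10,6)=45 f(10,8)=10 f(10,10)=1
t=11: f(11,-3)=275 f(11,-1)=451 f(11,1)=461 f(11,3)=330 f(11,5)=165 f(11,7)=55 f(11,9)=11 f(11,11)=1
t=12: f(12,-4)=275 f(12,-2)=726 f(12,0)=912 f(12,2)=791 f(12,4)=495 f(12,6)=220 f(12,8)=66 f(12,10)=12 f(12,12)=1
t=13: f(13,-3)=1001 f(13,-1)=1638 f(13,1)=1703 f(13,3)=1286 f(13,5)=715 f(13,7)=286 f(13,9)=78 f(13,11)=13 f(13,13)=1
t=14: f(14,-4)=1001 f(14,-2)=2639 f(14,0)=3341 f(14,2)=2989 f(14,4)=2001 f(14,6)=1001 f(14,8)=364 f(14,10)=91 f(14,12)=14 f(14,14)=1
t=15: f(15,-3)=3640 f(15,-1)=5980 f(15,1)=6330 f(15,3)=4990 f(15,5)=3002 f(15,7)=1365 f(15,9)=455 f(15,11)=105 f(15,13)=15 f(15,15)=1
t=16: f(16,-4)=3640 f(16,-2)=9620 f(16,0)=12310 f(16,2)=11320 f(16,4)=7992 f(16,6)=4367 f(16,8)=1820 f(16,10)=560 f(16,12)=120 f(16,14)=16 f(16,16)=1
Σ_s f(16,s) = 51766
P = 51766/65536 = 25883/32768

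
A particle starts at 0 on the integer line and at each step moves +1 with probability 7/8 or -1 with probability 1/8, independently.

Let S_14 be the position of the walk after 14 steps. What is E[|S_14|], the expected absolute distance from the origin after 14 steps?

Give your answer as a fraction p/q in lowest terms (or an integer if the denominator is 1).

S_14 takes values m ≡ 0 (mod 2) with |m| ≤ 14; P(S_14=m) = C(14,(14+m)/2) · (7/8)^((14+m)/2) · (1/8)^((14-m)/2).
Distribution: P(S=-14)=1/4398046511104, P(S=-12)=49/2199023255552, P(S=-10)=4459/4398046511104, P(S=-8)=31213/1099511627776, P(S=-6)=2403401/4398046511104, P(S=-4)=16823807/2199023255552, P(S=-2)=353299947/4398046511104, P(S=0)=353299947/549755813888, P(S=2)=17311697403/4398046511104, P(S=4)=40393960607/2199023255552, P(S=6)=282757724249/4398046511104, P(S=8)=179936733613/1099511627776, P(S=10)=1259557135291/4398046511104, P(S=12)=678223072849/2199023255552, P(S=14)=678223072849/4398046511104
E[|S_14|] = Σ_m |m|·P(S_14=m) = 2886325104831/274877906944

Answer: 2886325104831/274877906944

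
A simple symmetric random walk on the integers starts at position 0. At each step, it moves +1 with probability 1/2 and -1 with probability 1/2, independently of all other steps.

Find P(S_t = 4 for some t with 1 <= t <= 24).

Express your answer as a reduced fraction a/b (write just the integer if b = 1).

Count via complement. Let g(t,s) = #length-t paths at position s with S_1..S_t all ≠ 4.
g(t,s) = g(t-1,s-1) + g(t-1,s+1) for s ≠ 4; g(t,4) = 0.
t=0: g(0,0)=1
t=1: g(1,-1)=1 g(1,1)=1
t=2: g(2,-2)=1 g(2,0)=2 g(2,2)=1
t=3: g(3,-3)=1 g(3,-1)=3 g(3,1)=3 g(3,3)=1
t=4: g(4,-4)=1 g(4,-2)=4 g(4,0)=6 g(4,2)=4
t=5: g(5,-5)=1 g(5,-3)=5 g(5,-1)=10 g(5,1)=10 g(5,3)=4
t=6: g(6,-6)=1 g(6,-4)=6 g(6,-2)=15 g(6,0)=20 g(6,2)=14
t=7: g(7,-7)=1 g(7,-5)=7 g(7,-3)=21 g(7,-1)=35 g(7,1)=34 g(7,3)=14
t=8: g(8,-8)=1 g(8,-6)=8 g(8,-4)=28 g(8,-2)=56 g(8,0)=69 g(8,2)=48
t=9: g(9,-9)=1 g(9,-7)=9 g(9,-5)=36 g(9,-3)=84 g(9,-1)=125 g(9,1)=117 g(9,3)=48
t=10: g(10,-10)=1 g(10,-8)=10 g(10,-6)=45 g(10,-4)=120 g(10,-2)=209 g(10,0)=242 g(10,2)=165
t=11: g(11,-11)=1 g(11,-9)=11 g(11,-7)=55 g(11,-5)=165 g(11,-3)=329 g(11,-1)=451 g(11,1)=407 g(11,3)=165
t=12: g(12,-12)=1 g(12,-10)=12 g(12,-8)=66 g(12,-6)=220 g(12,-4)=494 g(12,-2)=780 g(12,0)=858 g(12,2)=572
t=13: g(13,-13)=1 g(13,-11)=13 g(13,-9)=78 g(13,-7)=286 g(13,-5)=714 g(13,-3)=1274 g(13,-1)=1638 g(13,1)=1430 g(13,3)=572
t=14: g(14,-14)=1 g(14,-12)=14 g(14,-10)=91 g(14,-8)=364 g(14,-6)=1000 g(14,-4)=1988 g(14,-2)=2912 g(14,0)=3068 g(14,2)=2002
t=15: g(15,-15)=1 g(15,-13)=15 g(15,-11)=105 g(15,-9)=455 g(15,-7)=1364 g(15,-5)=2988 g(15,-3)=4900 g(15,-1)=5980 g(15,1)=5070 g(15,3)=2002
t=16: g(16,-16)=1 g(16,-14)=16 g(16,-12)=120 g(16,-10)=560 g(16,-8)=1819 g(16,-6)=4352 g(16,-4)=7888 g(16,-2)=10880 g(16,0)=11050 g(16,2)=7072
t=17: g(17,-17)=1 g(17,-15)=17 g(17,-13)=136 g(17,-11)=680 g(17,-9)=2379 g(17,-7)=6171 g(17,-5)=12240 g(17,-3)=18768 g(17,-1)=21930 g(17,1)=18122 g(17,3)=7072
t=18: g(18,-18)=1 g(18,-16)=18 g(18,-14)=153 g(18,-12)=816 g(18,-10)=3059 g(18,-8)=8550 g(18,-6)=18411 g(18,-4)=31008 g(18,-2)=40698 g(18,0)=40052 g(18,2)=25194
t=19: g(19,-19)=1 g(19,-17)=19 g(19,-15)=171 g(19,-13)=969 g(19,-11)=3875 g(19,-9)=11609 g(19,-7)=26961 g(19,-5)=49419 g(19,-3)=71706 g(19,-1)=80750 g(19,1)=65246 g(19,3)=25194
t=20: g(20,-20)=1 g(20,-18)=20 g(20,-16)=190 g(20,-14)=1140 g(20,-12)=4844 g(20,-10)=15484 g(20,-8)=38570 g(20,-6)=76380 g(20,-4)=121125 g(20,-2)=152456 g(20,0)=145996 g(20,2)=90440
t=21: g(21,-21)=1 g(21,-19)=21 g(21,-17)=210 g(21,-15)=1330 g(21,-13)=5984 g(21,-11)=20328 g(21,-9)=54054 g(21,-7)=114950 g(21,-5)=197505 g(21,-3)=273581 g(21,-1)=298452 g(21,1)=236436 g(21,3)=90440
t=22: g(22,-22)=1 g(22,-20)=22 g(22,-18)=231 g(22,-16)=1540 g(22,-14)=7314 g(22,-12)=26312 g(22,-10)=74382 g(22,-8)=169004 g(22,-6)=312455 g(22,-4)=471086 g(22,-2)=572033 g(22,0)=534888 g(22,2)=326876
t=23: g(23,-23)=1 g(23,-21)=23 g(23,-19)=253 g(23,-17)=1771 g(23,-15)=8854 g(23,-13)=33626 g(23,-11)=100694 g(23,-9)=243386 g(23,-7)=481459 g(23,-5)=783541 g(23,-3)=1043119 g(23,-1)=1106921 g(23,1)=861764 g(23,3)=326876
t=24: g(24,-24)=1 g(24,-22)=24 g(24,-20)=276 g(24,-18)=2024 g(24,-16)=10625 g(24,-14)=42480 g(24,-12)=134320 g(24,-10)=344080 g(24,-8)=724845 g(24,-6)=1265000 g(24,-4)=1826660 g(24,-2)=2150040 g(24,0)=1968685 g(24,2)=1188640
Paths never hitting 4: Σ_s g(24,s) = 9657700
Paths hitting 4: 2^24 - 9657700 = 7119516
P = 7119516/16777216 = 1779879/4194304

Answer: 1779879/4194304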